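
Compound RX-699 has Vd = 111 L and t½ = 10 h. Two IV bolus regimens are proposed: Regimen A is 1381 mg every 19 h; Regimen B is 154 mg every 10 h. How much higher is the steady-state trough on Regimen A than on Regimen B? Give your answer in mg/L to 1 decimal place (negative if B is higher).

Regimen A: f = (1/2)^(19/10) ≈ 0.2679; Cmin,ss = (1381/111)·f/(1−f) ≈ 4.553 mg/L.
Regimen B: f = (1/2)^(10/10) ≈ 0.5000; Cmin,ss = (154/111)·f/(1−f) ≈ 1.387 mg/L.
Difference ≈ 4.553 − 1.387 ≈ 3.166 mg/L.

3.2 mg/L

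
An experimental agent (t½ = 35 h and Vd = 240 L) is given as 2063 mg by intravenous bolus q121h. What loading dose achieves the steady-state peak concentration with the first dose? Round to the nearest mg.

f = (1/2)^(121/35) ≈ 0.091053; accumulation ratio R = 1/(1−f) ≈ 1.10017.
Loading dose to hit Cmax,ss on first dose: D_load = D_maint·R ≈ 2063 × 1.10017 ≈ 2269.65 mg.

2270 mg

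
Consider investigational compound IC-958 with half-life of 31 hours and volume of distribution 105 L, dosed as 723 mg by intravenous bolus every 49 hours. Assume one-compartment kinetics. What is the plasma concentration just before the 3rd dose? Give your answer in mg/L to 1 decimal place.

f = (1/2)^(τ/t½) = (1/2)^(49/31) ≈ 0.3343.
C₀ = D/Vd = 723/105 ≈ 6.886 mg/L.
Before the 3rd dose, 2 doses have been given. Superposition: Cmin = C₀·(f + f²).
≈ 6.886 × (0.3343 + 0.1118) ≈ 6.886 × 0.4461 ≈ 3.072 mg/L.

3.1 mg/L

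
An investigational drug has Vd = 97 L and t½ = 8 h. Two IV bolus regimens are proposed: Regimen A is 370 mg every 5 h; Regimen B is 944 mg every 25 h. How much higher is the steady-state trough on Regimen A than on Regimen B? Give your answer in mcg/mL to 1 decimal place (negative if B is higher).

5.8 mcg/mL

Regimen A: f = (1/2)^(5/8) ≈ 0.6484; Cmin,ss = (370/97)·f/(1−f) ≈ 7.034 mcg/mL.
Regimen B: f = (1/2)^(25/8) ≈ 0.1146; Cmin,ss = (944/97)·f/(1−f) ≈ 1.260 mcg/mL.
Difference ≈ 7.034 − 1.260 ≈ 5.774 mcg/mL.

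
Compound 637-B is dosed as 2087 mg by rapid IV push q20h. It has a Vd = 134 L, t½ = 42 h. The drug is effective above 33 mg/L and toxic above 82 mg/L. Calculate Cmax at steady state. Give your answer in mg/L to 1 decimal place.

Over one 20-h interval, 20/42 ≈ 0.47619 half-lives elapse, leaving f ≈ 0.7189 of each dose.
At steady state, accumulation factor R = 1/(1 − e^(−kτ)) ≈ 3.5575.
Each bolus raises the concentration by D/Vd = 2087/134 ≈ 15.575 mg/L.
Steady-state peak Cmax,ss = C₀·R ≈ 15.575 × 3.5575 ≈ 55.408 mg/L.
Peak 55.4 mg/L vs MTC 82 mg/L: below toxic threshold.

55.4 mg/L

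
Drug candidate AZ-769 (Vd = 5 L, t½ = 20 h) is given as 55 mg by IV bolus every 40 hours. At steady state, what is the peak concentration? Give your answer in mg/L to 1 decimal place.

14.7 mg/L

The dosing interval is 2 half-lives, so f = 2^(−2) = 0.25.
Accumulation ratio R = 1/(1 − f) = 1/0.75 = 4/3.
Single-dose peak C₀ = D/Vd = 55/5 = 11 mg/L.
Steady-state peak Cmax,ss = C₀·R = 11 × 4/3 ≈ 14.667 mg/L.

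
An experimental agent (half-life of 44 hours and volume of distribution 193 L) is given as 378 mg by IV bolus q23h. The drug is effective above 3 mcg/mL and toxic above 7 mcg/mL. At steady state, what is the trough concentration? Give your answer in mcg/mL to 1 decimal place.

k = ln2/t½ = ln2/44 ≈ 0.015753 h⁻¹; fraction remaining f = e^(−kτ) = e^(−0.015753×23) ≈ 0.6961.
Accumulation ratio R = 1/(1 − f) ≈ 1/0.3039 ≈ 3.2906.
Each bolus raises the concentration by D/Vd = 378/193 ≈ 1.959 mcg/mL.
Cmax,ss = C₀/(1 − f) ≈ 1.959/0.3039 ≈ 6.446 mcg/mL.
One interval later, Cmin,ss = Cmax,ss·e^(−kτ) ≈ 6.446 × 0.6961 ≈ 4.487 mcg/mL.
Trough 4.5 mcg/mL vs MEC 3 mcg/mL: adequate.

4.5 mcg/mL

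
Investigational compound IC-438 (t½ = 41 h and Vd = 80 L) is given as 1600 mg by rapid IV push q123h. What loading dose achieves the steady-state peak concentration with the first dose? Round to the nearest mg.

1829 mg

f = (1/2)^(123/41) ≈ 0.125000; accumulation ratio R = 1/(1−f) ≈ 1.14286.
Loading dose to hit Cmax,ss on first dose: D_load = D_maint·R ≈ 1600 × 1.14286 ≈ 1828.58 mg.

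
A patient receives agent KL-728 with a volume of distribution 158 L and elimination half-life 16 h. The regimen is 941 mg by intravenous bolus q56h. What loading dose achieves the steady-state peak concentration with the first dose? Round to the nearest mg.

1032 mg

f = (1/2)^(56/16) ≈ 0.088388; accumulation ratio R = 1/(1−f) ≈ 1.09696.
Loading dose to hit Cmax,ss on first dose: D_load = D_maint·R ≈ 941 × 1.09696 ≈ 1032.24 mg.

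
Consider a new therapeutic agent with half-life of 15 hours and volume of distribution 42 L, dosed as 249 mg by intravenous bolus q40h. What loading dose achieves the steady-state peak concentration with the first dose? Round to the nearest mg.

296 mg

f = (1/2)^(40/15) ≈ 0.157490; accumulation ratio R = 1/(1−f) ≈ 1.18693.
Loading dose to hit Cmax,ss on first dose: D_load = D_maint·R ≈ 249 × 1.18693 ≈ 295.55 mg.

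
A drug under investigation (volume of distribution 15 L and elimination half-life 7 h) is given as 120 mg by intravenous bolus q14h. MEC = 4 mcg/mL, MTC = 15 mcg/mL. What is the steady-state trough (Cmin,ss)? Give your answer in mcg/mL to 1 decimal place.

2.7 mcg/mL

τ = 14 h = 2 half-lives, so f = (1/2)^2 = 0.25.
Accumulation ratio R = 1/(1 − f) = 1/0.75 = 4/3.
Single-dose peak C₀ = D/Vd = 120/15 = 8 mcg/mL.
Steady-state peak Cmax,ss = C₀·R = 8 × 4/3 ≈ 10.667 mcg/mL.
Steady-state trough Cmin,ss = Cmax,ss·f ≈ 10.667 × 0.25 ≈ 2.667 mcg/mL.
Trough 2.7 mcg/mL vs MEC 4 mcg/mL: subtherapeutic.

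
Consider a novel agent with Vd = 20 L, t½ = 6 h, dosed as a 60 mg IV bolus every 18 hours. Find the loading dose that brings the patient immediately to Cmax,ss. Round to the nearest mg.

69 mg

f = (1/2)^(18/6) ≈ 0.125000; accumulation ratio R = 1/(1−f) ≈ 1.14286.
Loading dose to hit Cmax,ss on first dose: D_load = D_maint·R ≈ 60 × 1.14286 ≈ 68.57 mg.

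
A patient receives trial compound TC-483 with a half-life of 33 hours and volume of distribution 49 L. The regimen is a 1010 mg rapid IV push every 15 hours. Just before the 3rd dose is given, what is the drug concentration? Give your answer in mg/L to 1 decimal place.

26.0 mg/L

f = (1/2)^(τ/t½) = (1/2)^(15/33) ≈ 0.7297.
C₀ = D/Vd = 1010/49 ≈ 20.612 mg/L.
Before the 3rd dose, 2 doses have been given. Superposition: Cmin = C₀·(f + f²).
≈ 20.612 × (0.7297 + 0.5325) ≈ 20.612 × 1.2622 ≈ 26.016 mg/L.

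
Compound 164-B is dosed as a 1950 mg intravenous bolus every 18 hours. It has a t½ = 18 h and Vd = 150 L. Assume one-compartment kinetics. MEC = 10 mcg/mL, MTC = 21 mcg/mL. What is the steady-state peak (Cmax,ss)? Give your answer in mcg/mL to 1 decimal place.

The dosing interval is 1 half-life, so f = 2^(−1) = 0.5.
At steady state, R = 1/(1 − 0.5) = 2/1.
Single-dose peak C₀ = D/Vd = 1950/150 = 13 mcg/mL.
Steady-state peak Cmax,ss = C₀·R = 13 × 2/1 ≈ 26.000 mcg/mL.
Peak 26.0 mcg/mL vs MTC 21 mcg/mL: exceeds toxic threshold.

26.0 mcg/mL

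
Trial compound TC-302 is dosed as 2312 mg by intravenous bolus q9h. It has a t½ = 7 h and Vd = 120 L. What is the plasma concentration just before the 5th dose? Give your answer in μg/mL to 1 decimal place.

13.0 μg/mL

f = (1/2)^(τ/t½) = (1/2)^(9/7) ≈ 0.4102.
C₀ = D/Vd = 2312/120 ≈ 19.267 μg/mL.
Before the 5th dose, 4 doses have been given. Superposition: Cmin = C₀·(f + f² + … + f^4).
≈ 19.267 × (0.4102 + 0.1683 + 0.0690 + 0.0283) ≈ 19.267 × 0.6758 ≈ 13.021 μg/mL.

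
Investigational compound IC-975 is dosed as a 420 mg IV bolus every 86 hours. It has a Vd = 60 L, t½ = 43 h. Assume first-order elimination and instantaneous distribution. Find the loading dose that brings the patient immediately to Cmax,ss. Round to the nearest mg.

560 mg

f = (1/2)^(86/43) ≈ 0.250000; accumulation ratio R = 1/(1−f) ≈ 1.33333.
Loading dose to hit Cmax,ss on first dose: D_load = D_maint·R ≈ 420 × 1.33333 ≈ 560.00 mg.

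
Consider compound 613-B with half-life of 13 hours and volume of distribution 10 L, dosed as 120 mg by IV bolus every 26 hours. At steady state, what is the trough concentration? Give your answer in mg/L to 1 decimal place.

4.0 mg/L

τ = 26 h = 2 half-lives, so f = (1/2)^2 = 0.25.
Accumulation ratio R = 1/(1 − f) = 1/0.75 = 4/3.
Single-dose peak C₀ = D/Vd = 120/10 = 12 mg/L.
Steady-state peak Cmax,ss = C₀·R = 12 × 4/3 ≈ 16.000 mg/L.
Steady-state trough Cmin,ss = Cmax,ss·f ≈ 16.000 × 0.25 ≈ 4.000 mg/L.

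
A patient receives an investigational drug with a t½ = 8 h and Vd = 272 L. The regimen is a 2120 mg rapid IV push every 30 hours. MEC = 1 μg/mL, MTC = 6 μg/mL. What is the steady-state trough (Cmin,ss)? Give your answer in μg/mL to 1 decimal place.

0.6 μg/mL

Over one 30-h interval, 30/8 ≈ 3.75 half-lives elapse, leaving f ≈ 0.0743 of each dose.
Accumulation ratio R = 1/(1 − f) ≈ 1/0.9257 ≈ 1.0803.
Single-dose peak C₀ = D/Vd = 2120/272 ≈ 7.794 μg/mL.
Steady-state peak Cmax,ss = C₀·R ≈ 7.794 × 1.0803 ≈ 8.420 μg/mL.
One interval later, Cmin,ss = Cmax,ss·e^(−kτ) ≈ 8.420 × 0.0743 ≈ 0.626 μg/mL.
Trough 0.6 μg/mL vs MEC 1 μg/mL: subtherapeutic.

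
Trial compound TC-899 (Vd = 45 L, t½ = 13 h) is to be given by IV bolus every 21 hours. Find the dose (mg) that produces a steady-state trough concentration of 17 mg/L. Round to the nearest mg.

1579 mg

τ/t½ = 21/13 ≈ 1.6154, so f = (1/2)^(21/13) ≈ 0.326378.
Cmin,ss = (D/Vd)·f/(1−f), so D = Cmin,ss·Vd·(1−f)/f.
D = 17 × 45 × (1−f)/f ≈ 17 × 45 × 2.06393 ≈ 1578.91 mg.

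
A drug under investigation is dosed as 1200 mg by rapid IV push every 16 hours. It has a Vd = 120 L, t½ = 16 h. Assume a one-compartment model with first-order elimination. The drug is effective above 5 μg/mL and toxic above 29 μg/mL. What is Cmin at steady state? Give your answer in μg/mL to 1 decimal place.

10.0 μg/mL

τ = 16 h = 1 half-life, so f = (1/2)^1 = 0.5.
Accumulation ratio R = 1/(1 − f) = 1/0.5 = 2/1.
Single-dose peak C₀ = D/Vd = 1200/120 = 10 μg/mL.
Steady-state peak Cmax,ss = C₀·R = 10 × 2/1 ≈ 20.000 μg/mL.
Steady-state trough Cmin,ss = Cmax,ss·f ≈ 20.000 × 0.5 ≈ 10.000 μg/mL.
Trough 10.0 μg/mL vs MEC 5 μg/mL: adequate.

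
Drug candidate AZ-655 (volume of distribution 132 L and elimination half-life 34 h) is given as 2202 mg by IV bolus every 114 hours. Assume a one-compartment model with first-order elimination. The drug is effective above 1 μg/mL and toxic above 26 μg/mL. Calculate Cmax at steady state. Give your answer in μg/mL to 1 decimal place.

Over one 114-h interval, 114/34 ≈ 3.3529 half-lives elapse, leaving f ≈ 0.0979 of each dose.
At steady state, accumulation factor R = 1/(1 − e^(−kτ)) ≈ 1.1085.
Single-dose peak C₀ = D/Vd = 2202/132 ≈ 16.682 μg/mL.
Steady-state peak Cmax,ss = C₀·R ≈ 16.682 × 1.1085 ≈ 18.492 μg/mL.
Peak 18.5 μg/mL vs MTC 26 μg/mL: below toxic threshold.

18.5 μg/mL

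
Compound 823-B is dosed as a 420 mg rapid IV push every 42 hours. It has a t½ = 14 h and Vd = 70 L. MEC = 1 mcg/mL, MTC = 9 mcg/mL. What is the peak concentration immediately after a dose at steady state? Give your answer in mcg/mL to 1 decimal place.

The dosing interval is 3 half-lives, so f = 2^(−3) = 0.125.
Accumulation ratio R = 1/(1 − f) = 1/0.875 = 8/7.
Single-dose peak C₀ = D/Vd = 420/70 = 6 mcg/mL.
Steady-state peak Cmax,ss = C₀·R = 6 × 8/7 ≈ 6.857 mcg/mL.
Peak 6.9 mcg/mL vs MTC 9 mcg/mL: below toxic threshold.

6.9 mcg/mL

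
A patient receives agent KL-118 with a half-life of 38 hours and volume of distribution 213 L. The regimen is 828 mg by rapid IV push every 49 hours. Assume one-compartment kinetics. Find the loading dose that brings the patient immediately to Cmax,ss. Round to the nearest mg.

f = (1/2)^(49/38) ≈ 0.409100; accumulation ratio R = 1/(1−f) ≈ 1.69233.
Loading dose to hit Cmax,ss on first dose: D_load = D_maint·R ≈ 828 × 1.69233 ≈ 1401.25 mg.

1401 mg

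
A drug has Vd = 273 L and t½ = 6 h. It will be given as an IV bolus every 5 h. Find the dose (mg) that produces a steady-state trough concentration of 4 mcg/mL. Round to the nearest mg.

854 mg

τ/t½ = 5/6 ≈ 0.83333, so f = (1/2)^(5/6) ≈ 0.561231.
Cmin,ss = (D/Vd)·f/(1−f), so D = Cmin,ss·Vd·(1−f)/f.
D = 4 × 273 × (1−f)/f ≈ 4 × 273 × 0.78180 ≈ 853.73 mg.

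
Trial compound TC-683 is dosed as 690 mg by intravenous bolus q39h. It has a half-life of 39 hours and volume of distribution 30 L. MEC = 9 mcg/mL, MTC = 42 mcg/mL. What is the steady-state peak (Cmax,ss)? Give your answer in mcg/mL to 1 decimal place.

τ = 39 h = 1 half-life, so f = (1/2)^1 = 0.5.
Accumulation ratio R = 1/(1 − f) = 1/0.5 = 2/1.
Single-dose peak C₀ = D/Vd = 690/30 = 23 mcg/mL.
Steady-state peak Cmax,ss = C₀·R = 23 × 2/1 ≈ 46.000 mcg/mL.
Peak 46.0 mcg/mL vs MTC 42 mcg/mL: exceeds toxic threshold.

46.0 mcg/mL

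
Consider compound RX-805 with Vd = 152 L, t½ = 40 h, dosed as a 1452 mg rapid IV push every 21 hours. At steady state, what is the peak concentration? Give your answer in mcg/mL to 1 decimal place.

Over one 21-h interval, 21/40 ≈ 0.525 half-lives elapse, leaving f ≈ 0.6950 of each dose.
At steady state, accumulation factor R = 1/(1 − e^(−kτ)) ≈ 3.2787.
Each bolus raises the concentration by D/Vd = 1452/152 ≈ 9.553 mcg/mL.
Steady-state peak Cmax,ss = C₀·R ≈ 9.553 × 3.2787 ≈ 31.321 mcg/mL.

31.3 mcg/mL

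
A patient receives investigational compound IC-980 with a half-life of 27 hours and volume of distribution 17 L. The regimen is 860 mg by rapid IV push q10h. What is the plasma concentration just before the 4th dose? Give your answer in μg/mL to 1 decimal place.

92.8 μg/mL

f = (1/2)^(τ/t½) = (1/2)^(10/27) ≈ 0.7736.
C₀ = D/Vd = 860/17 ≈ 50.588 μg/mL.
Before the 4th dose, 3 doses have been given. Superposition: Cmin = C₀·(f + f² + … + f^3).
≈ 50.588 × (0.7736 + 0.5985 + 0.4630) ≈ 50.588 × 1.8351 ≈ 92.834 μg/mL.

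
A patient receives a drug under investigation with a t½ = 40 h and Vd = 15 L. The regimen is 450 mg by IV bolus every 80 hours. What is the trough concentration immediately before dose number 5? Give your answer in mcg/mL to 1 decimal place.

10.0 mcg/mL

f = (1/2)^(τ/t½) = (1/2)^(80/40) ≈ 0.2500.
C₀ = D/Vd = 450/15 ≈ 30.000 mcg/mL.
Before the 5th dose, 4 doses have been given. Superposition: Cmin = C₀·(f + f² + … + f^4).
≈ 30.000 × (0.2500 + 0.0625 + 0.0156 + 0.0039) ≈ 30.000 × 0.3320 ≈ 9.960 mcg/mL.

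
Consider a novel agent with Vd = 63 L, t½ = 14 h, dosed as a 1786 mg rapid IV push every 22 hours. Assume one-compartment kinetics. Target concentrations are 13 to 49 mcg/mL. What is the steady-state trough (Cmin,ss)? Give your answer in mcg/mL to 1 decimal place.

14.4 mcg/mL

Over one 22-h interval, 22/14 ≈ 1.5714 half-lives elapse, leaving f ≈ 0.3365 of each dose.
At steady state, accumulation factor R = 1/(1 − e^(−kτ)) ≈ 1.5072.
Each bolus raises the concentration by D/Vd = 1786/63 ≈ 28.349 mcg/mL.
Cmax,ss = C₀/(1 − f) ≈ 28.349/0.6635 ≈ 42.726 mcg/mL.
Steady-state trough Cmin,ss = Cmax,ss·f ≈ 42.726 × 0.3365 ≈ 14.377 mcg/mL.
Trough 14.4 mcg/mL vs MEC 13 mcg/mL: adequate.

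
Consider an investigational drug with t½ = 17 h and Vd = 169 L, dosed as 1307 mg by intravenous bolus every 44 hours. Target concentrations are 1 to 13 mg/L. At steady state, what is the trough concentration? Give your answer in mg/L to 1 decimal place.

1.5 mg/L

Over one 44-h interval, 44/17 ≈ 2.5882 half-lives elapse, leaving f ≈ 0.1663 of each dose.
Accumulation ratio R = 1/(1 − f) ≈ 1/0.8337 ≈ 1.1995.
Single-dose peak C₀ = D/Vd = 1307/169 ≈ 7.734 mg/L.
Cmax,ss = C₀/(1 − f) ≈ 7.734/0.8337 ≈ 9.277 mg/L.
Steady-state trough Cmin,ss = Cmax,ss·f ≈ 9.277 × 0.1663 ≈ 1.543 mg/L.
Trough 1.5 mg/L vs MEC 1 mg/L: adequate.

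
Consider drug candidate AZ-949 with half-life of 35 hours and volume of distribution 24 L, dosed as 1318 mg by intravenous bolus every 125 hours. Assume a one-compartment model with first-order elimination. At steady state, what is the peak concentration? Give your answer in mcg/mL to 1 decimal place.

τ/t½ = 125/35 ≈ 3.5714, so fraction remaining f = (1/2)^(125/35) ≈ 0.0841.
Accumulation ratio R = 1/(1 − f) ≈ 1/0.9159 ≈ 1.0918.
Each bolus raises the concentration by D/Vd = 1318/24 ≈ 54.917 mcg/mL.
Cmax,ss = C₀/(1 − f) ≈ 54.917/0.9159 ≈ 59.960 mcg/mL.

60.0 mcg/mL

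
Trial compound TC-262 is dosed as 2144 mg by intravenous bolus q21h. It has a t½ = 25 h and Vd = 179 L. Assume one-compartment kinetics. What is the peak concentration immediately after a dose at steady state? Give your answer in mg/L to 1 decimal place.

27.1 mg/L

Over one 21-h interval, 21/25 ≈ 0.84 half-lives elapse, leaving f ≈ 0.5586 of each dose.
Accumulation ratio R = 1/(1 − f) ≈ 1/0.4414 ≈ 2.2655.
Each bolus raises the concentration by D/Vd = 2144/179 ≈ 11.978 mg/L.
Steady-state peak Cmax,ss = C₀·R ≈ 11.978 × 2.2655 ≈ 27.136 mg/L.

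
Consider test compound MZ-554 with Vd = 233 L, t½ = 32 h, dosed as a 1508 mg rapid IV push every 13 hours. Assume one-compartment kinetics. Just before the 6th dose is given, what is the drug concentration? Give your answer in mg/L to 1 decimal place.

f = (1/2)^(τ/t½) = (1/2)^(13/32) ≈ 0.7546.
C₀ = D/Vd = 1508/233 ≈ 6.472 mg/L.
Before the 6th dose, 5 doses have been given. Superposition: Cmin = C₀·(f + f² + … + f^5).
≈ 6.472 × (0.7546 + 0.5694 + 0.4297 + 0.3242 + 0.2447) ≈ 6.472 × 2.3226 ≈ 15.032 mg/L.

15.0 mg/L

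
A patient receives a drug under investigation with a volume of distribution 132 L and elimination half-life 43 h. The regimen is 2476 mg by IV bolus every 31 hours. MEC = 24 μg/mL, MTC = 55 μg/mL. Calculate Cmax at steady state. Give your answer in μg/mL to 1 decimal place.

47.7 μg/mL

Over one 31-h interval, 31/43 ≈ 0.72093 half-lives elapse, leaving f ≈ 0.6067 of each dose.
At steady state, accumulation factor R = 1/(1 − e^(−kτ)) ≈ 2.5426.
Single-dose peak C₀ = D/Vd = 2476/132 ≈ 18.758 μg/mL.
Steady-state peak Cmax,ss = C₀·R ≈ 18.758 × 2.5426 ≈ 47.694 μg/mL.
Peak 47.7 μg/mL vs MTC 55 μg/mL: below toxic threshold.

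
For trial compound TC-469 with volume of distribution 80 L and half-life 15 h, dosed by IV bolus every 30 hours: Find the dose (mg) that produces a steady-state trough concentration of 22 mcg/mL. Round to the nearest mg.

τ/t½ = 30/15 ≈ 2, so f = (1/2)^(30/15) ≈ 0.250000.
Cmin,ss = (D/Vd)·f/(1−f), so D = Cmin,ss·Vd·(1−f)/f.
D = 22 × 80 × (1−f)/f ≈ 22 × 80 × 3.00000 ≈ 5280.00 mg.

5280 mg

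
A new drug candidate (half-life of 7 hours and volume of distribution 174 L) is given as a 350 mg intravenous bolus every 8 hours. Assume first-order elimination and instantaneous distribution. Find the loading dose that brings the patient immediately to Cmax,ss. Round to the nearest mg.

640 mg

f = (1/2)^(8/7) ≈ 0.452862; accumulation ratio R = 1/(1−f) ≈ 1.82769.
Loading dose to hit Cmax,ss on first dose: D_load = D_maint·R ≈ 350 × 1.82769 ≈ 639.69 mg.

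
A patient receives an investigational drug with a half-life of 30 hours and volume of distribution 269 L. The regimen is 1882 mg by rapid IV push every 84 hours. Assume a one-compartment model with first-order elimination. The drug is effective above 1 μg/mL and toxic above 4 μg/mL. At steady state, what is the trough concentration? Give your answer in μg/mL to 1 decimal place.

k = ln2/t½ = ln2/30 ≈ 0.023105 h⁻¹; fraction remaining f = e^(−kτ) = e^(−0.023105×84) ≈ 0.1436.
Single-dose peak C₀ = D/Vd = 1882/269 ≈ 6.996 μg/mL.
Steady-state trough Cmin,ss = C₀·f/(1−f) ≈ 6.996 × 0.1436/0.8564 ≈ 1.173 μg/mL.
Trough 1.2 μg/mL vs MEC 1 μg/mL: adequate.

1.2 μg/mL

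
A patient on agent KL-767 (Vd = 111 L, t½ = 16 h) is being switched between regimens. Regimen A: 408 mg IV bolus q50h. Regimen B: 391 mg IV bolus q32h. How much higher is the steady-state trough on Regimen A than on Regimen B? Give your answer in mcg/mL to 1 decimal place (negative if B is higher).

Regimen A: f = (1/2)^(50/16) ≈ 0.1146; Cmin,ss = (408/111)·f/(1−f) ≈ 0.476 mcg/mL.
Regimen B: f = (1/2)^(32/16) ≈ 0.2500; Cmin,ss = (391/111)·f/(1−f) ≈ 1.174 mcg/mL.
Difference ≈ 0.476 − 1.174 ≈ -0.698 mcg/mL.

-0.7 mcg/mL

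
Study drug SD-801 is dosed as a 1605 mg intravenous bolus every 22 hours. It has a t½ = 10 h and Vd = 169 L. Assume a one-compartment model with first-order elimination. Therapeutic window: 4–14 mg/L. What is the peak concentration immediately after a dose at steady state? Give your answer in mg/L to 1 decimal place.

12.1 mg/L

Over one 22-h interval, 22/10 ≈ 2.2 half-lives elapse, leaving f ≈ 0.2176 of each dose.
Accumulation ratio R = 1/(1 − f) ≈ 1/0.7824 ≈ 1.2781.
Each bolus raises the concentration by D/Vd = 1605/169 ≈ 9.497 mg/L.
Cmax,ss = C₀/(1 − f) ≈ 9.497/0.7824 ≈ 12.138 mg/L.
Peak 12.1 mg/L vs MTC 14 mg/L: below toxic threshold.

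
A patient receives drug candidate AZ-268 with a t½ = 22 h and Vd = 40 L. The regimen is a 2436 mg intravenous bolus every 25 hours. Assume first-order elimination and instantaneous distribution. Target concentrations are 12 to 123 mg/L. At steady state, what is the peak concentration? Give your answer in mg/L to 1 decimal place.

k = ln2/t½ = ln2/22 ≈ 0.031507 h⁻¹; fraction remaining f = e^(−kτ) = e^(−0.031507×25) ≈ 0.4549.
At steady state, accumulation factor R = 1/(1 − e^(−kτ)) ≈ 1.8345.
Each bolus raises the concentration by D/Vd = 2436/40 ≈ 60.900 mg/L.
Steady-state peak Cmax,ss = C₀·R ≈ 60.900 × 1.8345 ≈ 111.721 mg/L.
Peak 111.7 mg/L vs MTC 123 mg/L: below toxic threshold.

111.7 mg/L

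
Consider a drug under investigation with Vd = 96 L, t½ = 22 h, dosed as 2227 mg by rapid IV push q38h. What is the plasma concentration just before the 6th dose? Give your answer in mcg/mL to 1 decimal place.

10.0 mcg/mL

f = (1/2)^(τ/t½) = (1/2)^(38/22) ≈ 0.3020.
C₀ = D/Vd = 2227/96 ≈ 23.198 mcg/mL.
Before the 6th dose, 5 doses have been given. Superposition: Cmin = C₀·(f + f² + … + f^5).
≈ 23.198 × (0.3020 + 0.0912 + 0.0275 + 0.0083 + 0.0025) ≈ 23.198 × 0.4315 ≈ 10.010 mcg/mL.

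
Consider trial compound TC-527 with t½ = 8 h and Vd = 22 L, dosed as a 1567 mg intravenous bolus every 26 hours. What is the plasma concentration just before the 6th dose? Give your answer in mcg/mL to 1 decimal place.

f = (1/2)^(τ/t½) = (1/2)^(26/8) ≈ 0.1051.
C₀ = D/Vd = 1567/22 ≈ 71.227 mcg/mL.
Before the 6th dose, 5 doses have been given. Superposition: Cmin = C₀·(f + f² + … + f^5).
≈ 71.227 × (0.1051 + 0.0110 + 0.0012 + 0.0001 + 0.0000) ≈ 71.227 × 0.1174 ≈ 8.362 mcg/mL.

8.4 mcg/mL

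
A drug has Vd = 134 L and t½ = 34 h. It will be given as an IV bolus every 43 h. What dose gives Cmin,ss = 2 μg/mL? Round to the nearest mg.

τ/t½ = 43/34 ≈ 1.2647, so f = (1/2)^(43/34) ≈ 0.416184.
Cmin,ss = (D/Vd)·f/(1−f), so D = Cmin,ss·Vd·(1−f)/f.
D = 2 × 134 × (1−f)/f ≈ 2 × 134 × 1.40278 ≈ 375.95 mg.

376 mg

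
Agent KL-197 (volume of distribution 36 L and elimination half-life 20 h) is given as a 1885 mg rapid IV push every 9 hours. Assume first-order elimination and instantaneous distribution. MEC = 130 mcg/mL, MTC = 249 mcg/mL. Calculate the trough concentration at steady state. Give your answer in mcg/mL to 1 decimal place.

143.0 mcg/mL

k = ln2/t½ = ln2/20 ≈ 0.034657 h⁻¹; fraction remaining f = e^(−kτ) = e^(−0.034657×9) ≈ 0.7320.
At steady state, accumulation factor R = 1/(1 − e^(−kτ)) ≈ 3.7313.
Single-dose peak C₀ = D/Vd = 1885/36 ≈ 52.361 mcg/mL.
Steady-state peak Cmax,ss = C₀·R ≈ 52.361 × 3.7313 ≈ 195.375 mcg/mL.
Steady-state trough Cmin,ss = Cmax,ss·f ≈ 195.375 × 0.7320 ≈ 143.014 mcg/mL.
Trough 143.0 mcg/mL vs MEC 130 mcg/mL: adequate.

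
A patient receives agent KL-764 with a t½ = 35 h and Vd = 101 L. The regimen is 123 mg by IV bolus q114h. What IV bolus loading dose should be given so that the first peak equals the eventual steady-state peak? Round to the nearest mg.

f = (1/2)^(114/35) ≈ 0.104593; accumulation ratio R = 1/(1−f) ≈ 1.11681.
Loading dose to hit Cmax,ss on first dose: D_load = D_maint·R ≈ 123 × 1.11681 ≈ 137.37 mg.

137 mg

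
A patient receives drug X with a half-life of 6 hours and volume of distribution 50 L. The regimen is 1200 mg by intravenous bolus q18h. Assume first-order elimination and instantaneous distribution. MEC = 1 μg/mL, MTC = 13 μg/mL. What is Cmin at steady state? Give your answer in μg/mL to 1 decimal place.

3.4 μg/mL

The dosing interval is 3 half-lives, so f = 2^(−3) = 0.125.
At steady state, R = 1/(1 − 0.125) = 8/7.
Single-dose peak C₀ = D/Vd = 1200/50 = 24 μg/mL.
Steady-state peak Cmax,ss = C₀·R = 24 × 8/7 ≈ 27.429 μg/mL.
Steady-state trough Cmin,ss = Cmax,ss·f ≈ 27.429 × 0.125 ≈ 3.429 μg/mL.
Trough 3.4 μg/mL vs MEC 1 μg/mL: adequate.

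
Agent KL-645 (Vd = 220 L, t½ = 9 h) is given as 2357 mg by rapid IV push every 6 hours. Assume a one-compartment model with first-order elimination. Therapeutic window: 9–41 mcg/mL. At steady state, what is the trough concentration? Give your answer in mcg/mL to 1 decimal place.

k = ln2/t½ = ln2/9 ≈ 0.077016 h⁻¹; fraction remaining f = e^(−kτ) = e^(−0.077016×6) ≈ 0.6300.
Each bolus raises the concentration by D/Vd = 2357/220 ≈ 10.714 mcg/mL.
Steady-state trough Cmin,ss = C₀·f/(1−f) ≈ 10.714 × 0.6300/0.3700 ≈ 18.243 mcg/mL.
Trough 18.2 mcg/mL vs MEC 9 mcg/mL: adequate.

18.2 mcg/mL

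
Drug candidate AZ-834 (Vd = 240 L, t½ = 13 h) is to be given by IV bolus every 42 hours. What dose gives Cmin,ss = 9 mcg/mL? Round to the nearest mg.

18117 mg

τ/t½ = 42/13 ≈ 3.2308, so f = (1/2)^(42/13) ≈ 0.106523.
Cmin,ss = (D/Vd)·f/(1−f), so D = Cmin,ss·Vd·(1−f)/f.
D = 9 × 240 × (1−f)/f ≈ 9 × 240 × 8.38764 ≈ 18117.30 mg.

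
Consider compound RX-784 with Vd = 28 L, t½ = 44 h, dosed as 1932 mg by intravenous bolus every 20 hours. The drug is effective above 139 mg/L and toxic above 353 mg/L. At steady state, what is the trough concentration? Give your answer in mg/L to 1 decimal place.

186.3 mg/L

k = ln2/t½ = ln2/44 ≈ 0.015753 h⁻¹; fraction remaining f = e^(−kτ) = e^(−0.015753×20) ≈ 0.7297.
Single-dose peak C₀ = D/Vd = 1932/28 ≈ 69.000 mg/L.
Steady-state trough Cmin,ss = C₀·f/(1−f) ≈ 69.000 × 0.7297/0.2703 ≈ 186.272 mg/L.
Trough 186.3 mg/L vs MEC 139 mg/L: adequate.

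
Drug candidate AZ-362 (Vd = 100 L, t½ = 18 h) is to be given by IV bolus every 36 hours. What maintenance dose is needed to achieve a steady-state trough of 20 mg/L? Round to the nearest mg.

τ/t½ = 36/18 ≈ 2, so f = (1/2)^(36/18) ≈ 0.250000.
Cmin,ss = (D/Vd)·f/(1−f), so D = Cmin,ss·Vd·(1−f)/f.
D = 20 × 100 × (1−f)/f ≈ 20 × 100 × 3.00000 ≈ 6000.00 mg.

6000 mg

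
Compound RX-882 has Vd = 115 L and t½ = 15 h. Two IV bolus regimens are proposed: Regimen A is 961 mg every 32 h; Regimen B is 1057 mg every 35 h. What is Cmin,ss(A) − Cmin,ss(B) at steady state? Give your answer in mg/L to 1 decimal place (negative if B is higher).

Regimen A: f = (1/2)^(32/15) ≈ 0.2279; Cmin,ss = (961/115)·f/(1−f) ≈ 2.467 mg/L.
Regimen B: f = (1/2)^(35/15) ≈ 0.1984; Cmin,ss = (1057/115)·f/(1−f) ≈ 2.275 mg/L.
Difference ≈ 2.467 − 2.275 ≈ 0.192 mg/L.

0.2 mg/L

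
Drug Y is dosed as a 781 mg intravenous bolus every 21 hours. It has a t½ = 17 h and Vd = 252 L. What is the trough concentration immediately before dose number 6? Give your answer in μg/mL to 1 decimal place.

f = (1/2)^(τ/t½) = (1/2)^(21/17) ≈ 0.4248.
C₀ = D/Vd = 781/252 ≈ 3.099 μg/mL.
Before the 6th dose, 5 doses have been given. Superposition: Cmin = C₀·(f + f² + … + f^5).
≈ 3.099 × (0.4248 + 0.1805 + 0.0767 + 0.0326 + 0.0138) ≈ 3.099 × 0.7284 ≈ 2.257 μg/mL.

2.3 μg/mL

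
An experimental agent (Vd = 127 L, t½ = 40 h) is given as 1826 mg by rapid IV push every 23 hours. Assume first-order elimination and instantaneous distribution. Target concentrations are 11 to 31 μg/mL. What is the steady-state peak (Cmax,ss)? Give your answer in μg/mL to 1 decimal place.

k = ln2/t½ = ln2/40 ≈ 0.017329 h⁻¹; fraction remaining f = e^(−kτ) = e^(−0.017329×23) ≈ 0.6713.
At steady state, accumulation factor R = 1/(1 − e^(−kτ)) ≈ 3.0423.
Single-dose peak C₀ = D/Vd = 1826/127 ≈ 14.378 μg/mL.
Cmax,ss = C₀/(1 − f) ≈ 14.378/0.3287 ≈ 43.742 μg/mL.
Peak 43.7 μg/mL vs MTC 31 μg/mL: exceeds toxic threshold.

43.7 μg/mL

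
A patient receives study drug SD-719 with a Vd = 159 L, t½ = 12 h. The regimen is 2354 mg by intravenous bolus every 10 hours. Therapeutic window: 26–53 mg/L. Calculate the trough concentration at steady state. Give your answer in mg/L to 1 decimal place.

k = ln2/t½ = ln2/12 ≈ 0.057762 h⁻¹; fraction remaining f = e^(−kτ) = e^(−0.057762×10) ≈ 0.5612.
Accumulation ratio R = 1/(1 − f) ≈ 1/0.4388 ≈ 2.2789.
Single-dose peak C₀ = D/Vd = 2354/159 ≈ 14.805 mg/L.
Steady-state peak Cmax,ss = C₀·R ≈ 14.805 × 2.2789 ≈ 33.739 mg/L.
One interval later, Cmin,ss = Cmax,ss·e^(−kτ) ≈ 33.739 × 0.5612 ≈ 18.934 mg/L.
Trough 18.9 mg/L vs MEC 26 mg/L: subtherapeutic.

18.9 mg/L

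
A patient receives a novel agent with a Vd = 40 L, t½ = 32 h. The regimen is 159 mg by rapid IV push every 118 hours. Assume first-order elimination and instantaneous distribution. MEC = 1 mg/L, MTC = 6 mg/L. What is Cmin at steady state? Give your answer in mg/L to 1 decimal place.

Over one 118-h interval, 118/32 ≈ 3.6875 half-lives elapse, leaving f ≈ 0.0776 of each dose.
Each bolus raises the concentration by D/Vd = 159/40 ≈ 3.975 mg/L.
Steady-state trough Cmin,ss = C₀·f/(1−f) ≈ 3.975 × 0.0776/0.9224 ≈ 0.334 mg/L.
Trough 0.3 mg/L vs MEC 1 mg/L: subtherapeutic.

0.3 mg/L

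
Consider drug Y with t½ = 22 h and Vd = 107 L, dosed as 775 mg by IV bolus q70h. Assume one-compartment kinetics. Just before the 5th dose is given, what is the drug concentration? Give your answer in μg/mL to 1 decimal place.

f = (1/2)^(τ/t½) = (1/2)^(70/22) ≈ 0.1102.
C₀ = D/Vd = 775/107 ≈ 7.243 μg/mL.
Before the 5th dose, 4 doses have been given. Superposition: Cmin = C₀·(f + f² + … + f^4).
≈ 7.243 × (0.1102 + 0.0121 + 0.0013 + 0.0001) ≈ 7.243 × 0.1237 ≈ 0.896 μg/mL.

0.9 μg/mL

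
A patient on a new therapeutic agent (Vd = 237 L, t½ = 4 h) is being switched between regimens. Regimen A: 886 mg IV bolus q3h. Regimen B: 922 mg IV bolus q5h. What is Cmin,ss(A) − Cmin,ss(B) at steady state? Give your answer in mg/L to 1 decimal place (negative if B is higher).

2.7 mg/L

Regimen A: f = (1/2)^(3/4) ≈ 0.5946; Cmin,ss = (886/237)·f/(1−f) ≈ 5.483 mg/L.
Regimen B: f = (1/2)^(5/4) ≈ 0.4204; Cmin,ss = (922/237)·f/(1−f) ≈ 2.822 mg/L.
Difference ≈ 5.483 − 2.822 ≈ 2.661 mg/L.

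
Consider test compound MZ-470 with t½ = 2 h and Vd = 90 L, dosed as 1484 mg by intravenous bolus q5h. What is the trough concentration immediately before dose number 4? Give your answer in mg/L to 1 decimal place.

3.5 mg/L

f = (1/2)^(τ/t½) = (1/2)^(5/2) ≈ 0.1768.
C₀ = D/Vd = 1484/90 ≈ 16.489 mg/L.
Before the 4th dose, 3 doses have been given. Superposition: Cmin = C₀·(f + f² + … + f^3).
≈ 16.489 × (0.1768 + 0.0313 + 0.0055) ≈ 16.489 × 0.2136 ≈ 3.522 mg/L.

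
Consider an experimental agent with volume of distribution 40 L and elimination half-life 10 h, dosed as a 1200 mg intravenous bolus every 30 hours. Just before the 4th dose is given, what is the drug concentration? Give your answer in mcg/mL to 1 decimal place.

f = (1/2)^(τ/t½) = (1/2)^(30/10) ≈ 0.1250.
C₀ = D/Vd = 1200/40 ≈ 30.000 mcg/mL.
Before the 4th dose, 3 doses have been given. Superposition: Cmin = C₀·(f + f² + … + f^3).
≈ 30.000 × (0.1250 + 0.0156 + 0.0020) ≈ 30.000 × 0.1426 ≈ 4.278 mcg/mL.

4.3 mcg/mL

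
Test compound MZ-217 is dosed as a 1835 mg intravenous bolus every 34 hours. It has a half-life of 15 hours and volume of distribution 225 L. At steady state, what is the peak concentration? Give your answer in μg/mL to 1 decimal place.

k = ln2/t½ = ln2/15 ≈ 0.046210 h⁻¹; fraction remaining f = e^(−kτ) = e^(−0.046210×34) ≈ 0.2078.
At steady state, accumulation factor R = 1/(1 − e^(−kτ)) ≈ 1.2623.
Each bolus raises the concentration by D/Vd = 1835/225 ≈ 8.156 μg/mL.
Steady-state peak Cmax,ss = C₀·R ≈ 8.156 × 1.2623 ≈ 10.295 μg/mL.

10.3 μg/mL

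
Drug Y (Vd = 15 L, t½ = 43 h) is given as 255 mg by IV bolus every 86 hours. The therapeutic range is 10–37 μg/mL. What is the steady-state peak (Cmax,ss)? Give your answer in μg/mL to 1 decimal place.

22.7 μg/mL

τ = 86 h = 2 half-lives, so f = (1/2)^2 = 0.25.
Accumulation ratio R = 1/(1 − f) = 1/0.75 = 4/3.
Single-dose peak C₀ = D/Vd = 255/15 = 17 μg/mL.
Steady-state peak Cmax,ss = C₀·R = 17 × 4/3 ≈ 22.667 μg/mL.
Peak 22.7 μg/mL vs MTC 37 μg/mL: below toxic threshold.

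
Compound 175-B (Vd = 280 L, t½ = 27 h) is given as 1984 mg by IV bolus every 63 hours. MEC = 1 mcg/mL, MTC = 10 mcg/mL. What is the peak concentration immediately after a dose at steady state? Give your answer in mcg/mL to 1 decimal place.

8.8 mcg/mL

Over one 63-h interval, 63/27 ≈ 2.3333 half-lives elapse, leaving f ≈ 0.1984 of each dose.
At steady state, accumulation factor R = 1/(1 − e^(−kτ)) ≈ 1.2475.
Each bolus raises the concentration by D/Vd = 1984/280 ≈ 7.086 mcg/mL.
Steady-state peak Cmax,ss = C₀·R ≈ 7.086 × 1.2475 ≈ 8.840 mcg/mL.
Peak 8.8 mcg/mL vs MTC 10 mcg/mL: below toxic threshold.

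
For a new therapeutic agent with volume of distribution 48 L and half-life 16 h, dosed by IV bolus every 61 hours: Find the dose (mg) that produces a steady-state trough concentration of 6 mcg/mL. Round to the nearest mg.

3758 mg

τ/t½ = 61/16 ≈ 3.8125, so f = (1/2)^(61/16) ≈ 0.071174.
Cmin,ss = (D/Vd)·f/(1−f), so D = Cmin,ss·Vd·(1−f)/f.
D = 6 × 48 × (1−f)/f ≈ 6 × 48 × 13.05007 ≈ 3758.42 mg.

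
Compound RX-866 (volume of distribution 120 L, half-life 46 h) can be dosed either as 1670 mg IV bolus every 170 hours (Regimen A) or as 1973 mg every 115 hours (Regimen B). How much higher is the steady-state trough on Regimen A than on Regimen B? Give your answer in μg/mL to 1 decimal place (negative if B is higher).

Regimen A: f = (1/2)^(170/46) ≈ 0.0772; Cmin,ss = (1670/120)·f/(1−f) ≈ 1.164 μg/mL.
Regimen B: f = (1/2)^(115/46) ≈ 0.1768; Cmin,ss = (1973/120)·f/(1−f) ≈ 3.531 μg/mL.
Difference ≈ 1.164 − 3.531 ≈ -2.367 μg/mL.

-2.4 μg/mL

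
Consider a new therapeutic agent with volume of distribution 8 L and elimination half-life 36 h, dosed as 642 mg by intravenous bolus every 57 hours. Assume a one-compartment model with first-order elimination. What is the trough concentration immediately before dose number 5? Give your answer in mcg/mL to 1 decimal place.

f = (1/2)^(τ/t½) = (1/2)^(57/36) ≈ 0.3337.
C₀ = D/Vd = 642/8 ≈ 80.250 mcg/mL.
Before the 5th dose, 4 doses have been given. Superposition: Cmin = C₀·(f + f² + … + f^4).
≈ 80.250 × (0.3337 + 0.1114 + 0.0372 + 0.0124) ≈ 80.250 × 0.4947 ≈ 39.700 mcg/mL.

39.7 mcg/mL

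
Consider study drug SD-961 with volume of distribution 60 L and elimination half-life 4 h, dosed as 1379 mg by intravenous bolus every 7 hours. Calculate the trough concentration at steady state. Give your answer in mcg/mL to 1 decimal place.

9.7 mcg/mL

τ/t½ = 7/4 ≈ 1.75, so fraction remaining f = (1/2)^(7/4) ≈ 0.2973.
At steady state, accumulation factor R = 1/(1 − e^(−kτ)) ≈ 1.4231.
Single-dose peak C₀ = D/Vd = 1379/60 ≈ 22.983 mcg/mL.
Cmax,ss = C₀/(1 − f) ≈ 22.983/0.7027 ≈ 32.707 mcg/mL.
One interval later, Cmin,ss = Cmax,ss·e^(−kτ) ≈ 32.707 × 0.2973 ≈ 9.724 mcg/mL.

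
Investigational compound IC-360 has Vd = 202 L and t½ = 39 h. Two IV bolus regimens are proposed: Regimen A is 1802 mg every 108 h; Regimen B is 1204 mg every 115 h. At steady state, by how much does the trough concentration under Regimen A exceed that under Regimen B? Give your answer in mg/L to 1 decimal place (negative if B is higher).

0.6 mg/L

Regimen A: f = (1/2)^(108/39) ≈ 0.1467; Cmin,ss = (1802/202)·f/(1−f) ≈ 1.534 mg/L.
Regimen B: f = (1/2)^(115/39) ≈ 0.1295; Cmin,ss = (1204/202)·f/(1−f) ≈ 0.887 mg/L.
Difference ≈ 1.534 − 0.887 ≈ 0.647 mg/L.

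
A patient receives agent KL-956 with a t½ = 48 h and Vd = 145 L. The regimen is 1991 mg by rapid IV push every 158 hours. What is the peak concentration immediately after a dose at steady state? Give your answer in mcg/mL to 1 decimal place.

15.3 mcg/mL

τ/t½ = 158/48 ≈ 3.2917, so fraction remaining f = (1/2)^(158/48) ≈ 0.1021.
Accumulation ratio R = 1/(1 − f) ≈ 1/0.8979 ≈ 1.1137.
Single-dose peak C₀ = D/Vd = 1991/145 ≈ 13.731 mcg/mL.
Steady-state peak Cmax,ss = C₀·R ≈ 13.731 × 1.1137 ≈ 15.292 mcg/mL.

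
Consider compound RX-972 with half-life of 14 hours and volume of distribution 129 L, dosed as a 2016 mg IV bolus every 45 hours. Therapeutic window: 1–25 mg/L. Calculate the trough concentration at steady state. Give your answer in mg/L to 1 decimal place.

1.9 mg/L

Over one 45-h interval, 45/14 ≈ 3.2143 half-lives elapse, leaving f ≈ 0.1077 of each dose.
Each bolus raises the concentration by D/Vd = 2016/129 ≈ 15.628 mg/L.
Steady-state trough Cmin,ss = C₀·f/(1−f) ≈ 15.628 × 0.1077/0.8923 ≈ 1.886 mg/L.
Trough 1.9 mg/L vs MEC 1 mg/L: adequate.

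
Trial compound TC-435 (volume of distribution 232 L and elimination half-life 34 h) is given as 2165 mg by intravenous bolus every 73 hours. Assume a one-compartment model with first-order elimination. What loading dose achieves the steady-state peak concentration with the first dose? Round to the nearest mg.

2796 mg

f = (1/2)^(73/34) ≈ 0.225772; accumulation ratio R = 1/(1−f) ≈ 1.29161.
Loading dose to hit Cmax,ss on first dose: D_load = D_maint·R ≈ 2165 × 1.29161 ≈ 2796.34 mg.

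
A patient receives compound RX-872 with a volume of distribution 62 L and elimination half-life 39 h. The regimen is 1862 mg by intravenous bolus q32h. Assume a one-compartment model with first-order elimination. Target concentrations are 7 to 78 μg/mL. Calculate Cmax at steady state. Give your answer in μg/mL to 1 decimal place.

τ/t½ = 32/39 ≈ 0.82051, so fraction remaining f = (1/2)^(32/39) ≈ 0.5662.
At steady state, accumulation factor R = 1/(1 − e^(−kτ)) ≈ 2.3052.
Each bolus raises the concentration by D/Vd = 1862/62 ≈ 30.032 μg/mL.
Cmax,ss = C₀/(1 − f) ≈ 30.032/0.4338 ≈ 69.230 μg/mL.
Peak 69.2 μg/mL vs MTC 78 μg/mL: below toxic threshold.

69.2 μg/mL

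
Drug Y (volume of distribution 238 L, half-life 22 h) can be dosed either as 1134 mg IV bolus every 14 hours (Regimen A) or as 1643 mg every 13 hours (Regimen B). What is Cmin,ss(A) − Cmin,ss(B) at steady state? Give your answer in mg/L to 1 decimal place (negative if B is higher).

-5.0 mg/L

Regimen A: f = (1/2)^(14/22) ≈ 0.6433; Cmin,ss = (1134/238)·f/(1−f) ≈ 8.593 mg/L.
Regimen B: f = (1/2)^(13/22) ≈ 0.6639; Cmin,ss = (1643/238)·f/(1−f) ≈ 13.636 mg/L.
Difference ≈ 8.593 − 13.636 ≈ -5.043 mg/L.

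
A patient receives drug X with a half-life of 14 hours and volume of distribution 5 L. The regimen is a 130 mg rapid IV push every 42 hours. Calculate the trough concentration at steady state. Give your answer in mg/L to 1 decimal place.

3.7 mg/L

The dosing interval is 3 half-lives, so f = 2^(−3) = 0.125.
Accumulation ratio R = 1/(1 − f) = 1/0.875 = 8/7.
Single-dose peak C₀ = D/Vd = 130/5 = 26 mg/L.
Steady-state peak Cmax,ss = C₀·R = 26 × 8/7 ≈ 29.714 mg/L.
Steady-state trough Cmin,ss = Cmax,ss·f ≈ 29.714 × 0.125 ≈ 3.714 mg/L.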